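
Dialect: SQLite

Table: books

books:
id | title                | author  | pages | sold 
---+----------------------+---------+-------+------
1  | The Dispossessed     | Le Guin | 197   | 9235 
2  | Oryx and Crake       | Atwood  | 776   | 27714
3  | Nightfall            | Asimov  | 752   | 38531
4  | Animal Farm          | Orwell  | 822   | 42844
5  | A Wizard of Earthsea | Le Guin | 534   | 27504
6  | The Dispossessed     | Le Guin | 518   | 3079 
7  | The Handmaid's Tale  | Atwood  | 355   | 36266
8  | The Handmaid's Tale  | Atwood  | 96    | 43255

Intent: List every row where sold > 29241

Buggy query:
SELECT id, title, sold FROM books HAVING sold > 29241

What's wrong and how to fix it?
Bug: This is a non-aggregate query (no GROUP BY, no aggregates), so in SQLite the HAVING clause is invalid here; a row-level condition belongs in WHERE

Fix: Use WHERE for row-level filtering

Corrected query:
SELECT id, title, sold FROM books WHERE sold > 29241

Result:
id | title               | sold 
---+---------------------+------
3  | Nightfall           | 38531
4  | Animal Farm         | 42844
7  | The Handmaid's Tale | 36266
8  | The Handmaid's Tale | 43255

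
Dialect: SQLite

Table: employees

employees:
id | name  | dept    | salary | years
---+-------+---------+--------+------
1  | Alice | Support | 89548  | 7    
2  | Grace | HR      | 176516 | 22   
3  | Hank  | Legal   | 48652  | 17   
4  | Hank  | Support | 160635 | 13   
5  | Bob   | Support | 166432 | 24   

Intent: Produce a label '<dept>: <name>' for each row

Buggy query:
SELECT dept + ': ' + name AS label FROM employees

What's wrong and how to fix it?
Bug: SQLite uses || for string concatenation; + coerces text to numbers (yielding 0)

Fix: Use the || operator for string concatenation

Corrected query:
SELECT dept || ': ' || name AS label FROM employees

Result:
label         
--------------
Support: Alice
HR: Grace     
Legal: Hank   
Support: Hank 
Support: Bob  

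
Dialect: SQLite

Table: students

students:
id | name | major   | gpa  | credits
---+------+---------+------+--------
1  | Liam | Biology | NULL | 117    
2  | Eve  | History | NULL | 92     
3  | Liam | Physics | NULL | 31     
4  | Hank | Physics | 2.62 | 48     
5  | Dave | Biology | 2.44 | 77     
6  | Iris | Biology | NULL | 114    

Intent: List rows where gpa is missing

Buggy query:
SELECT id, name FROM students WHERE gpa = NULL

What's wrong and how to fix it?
Bug: Comparing to NULL with '=' never matches; NULL = NULL is unknown, not true

Fix: Use IS NULL to test for NULL

Corrected query:
SELECT id, name FROM students WHERE gpa IS NULL

Result:
id | name
---+-----
1  | Liam
2  | Eve 
3  | Liam
6  | Iris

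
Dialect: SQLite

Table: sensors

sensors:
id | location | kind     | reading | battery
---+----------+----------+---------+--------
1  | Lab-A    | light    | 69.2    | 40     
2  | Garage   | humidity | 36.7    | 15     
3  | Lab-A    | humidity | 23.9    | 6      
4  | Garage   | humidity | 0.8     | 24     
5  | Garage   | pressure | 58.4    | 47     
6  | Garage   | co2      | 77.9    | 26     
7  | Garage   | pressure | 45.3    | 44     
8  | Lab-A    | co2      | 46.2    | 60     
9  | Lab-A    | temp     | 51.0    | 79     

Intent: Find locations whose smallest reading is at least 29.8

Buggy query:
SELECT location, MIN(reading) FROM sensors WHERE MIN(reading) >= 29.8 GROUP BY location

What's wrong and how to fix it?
Bug: MIN() in WHERE is a misuse of aggregate

Fix: Replace WHERE with HAVING after the GROUP BY

Corrected query:
SELECT location, MIN(reading) FROM sensors GROUP BY location HAVING MIN(reading) >= 29.8

Result:
(no rows)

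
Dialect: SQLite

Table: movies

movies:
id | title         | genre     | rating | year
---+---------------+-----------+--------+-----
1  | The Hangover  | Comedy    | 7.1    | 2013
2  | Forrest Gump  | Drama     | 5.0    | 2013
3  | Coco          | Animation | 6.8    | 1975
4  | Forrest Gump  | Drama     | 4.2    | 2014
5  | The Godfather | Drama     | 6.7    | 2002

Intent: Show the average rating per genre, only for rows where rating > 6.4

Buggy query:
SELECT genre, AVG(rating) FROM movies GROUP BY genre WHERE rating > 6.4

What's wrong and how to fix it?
Bug: WHERE cannot follow GROUP BY

Fix: Place WHERE between FROM and GROUP BY

Corrected query:
SELECT genre, AVG(rating) FROM movies WHERE rating > 6.4 GROUP BY genre

Result:
genre     | AVG(rating)
----------+------------
Animation | 6.8        
Comedy    | 7.1        
Drama     | 6.7        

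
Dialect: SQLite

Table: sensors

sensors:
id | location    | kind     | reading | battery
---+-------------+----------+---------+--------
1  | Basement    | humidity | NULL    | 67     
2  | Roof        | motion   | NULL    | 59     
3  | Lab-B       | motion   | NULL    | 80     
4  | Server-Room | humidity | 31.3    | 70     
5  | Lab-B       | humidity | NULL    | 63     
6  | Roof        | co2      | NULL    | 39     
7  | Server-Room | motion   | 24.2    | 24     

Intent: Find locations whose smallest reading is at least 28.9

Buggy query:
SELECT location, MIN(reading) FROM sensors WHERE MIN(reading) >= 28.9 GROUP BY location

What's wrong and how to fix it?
Bug: MIN() in WHERE is a misuse of aggregate

Fix: Replace WHERE with HAVING after the GROUP BY

Corrected query:
SELECT location, MIN(reading) FROM sensors GROUP BY location HAVING MIN(reading) >= 28.9

Result:
(no rows)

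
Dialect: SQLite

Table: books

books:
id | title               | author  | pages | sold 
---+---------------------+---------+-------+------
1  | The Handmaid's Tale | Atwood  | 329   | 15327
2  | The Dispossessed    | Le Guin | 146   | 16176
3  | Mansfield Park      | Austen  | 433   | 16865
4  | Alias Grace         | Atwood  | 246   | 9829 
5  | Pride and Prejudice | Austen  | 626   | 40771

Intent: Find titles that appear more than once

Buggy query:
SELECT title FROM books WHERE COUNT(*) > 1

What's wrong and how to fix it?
Bug: WHERE can't reference COUNT(*); aggregates are computed after WHERE

Fix: GROUP BY title, then filter groups with HAVING COUNT(*) > 1

Corrected query:
SELECT title FROM books GROUP BY title HAVING COUNT(*) > 1

Result:
(no rows)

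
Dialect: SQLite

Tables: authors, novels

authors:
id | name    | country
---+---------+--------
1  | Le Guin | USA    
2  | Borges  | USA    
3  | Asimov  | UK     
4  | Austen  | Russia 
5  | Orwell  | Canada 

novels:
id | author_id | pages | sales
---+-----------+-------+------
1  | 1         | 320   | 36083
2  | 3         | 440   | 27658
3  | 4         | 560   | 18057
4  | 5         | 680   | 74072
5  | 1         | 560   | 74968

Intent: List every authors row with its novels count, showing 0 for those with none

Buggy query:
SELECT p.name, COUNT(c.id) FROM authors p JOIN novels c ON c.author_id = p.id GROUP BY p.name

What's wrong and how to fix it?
Bug: INNER JOIN drops authors rows that have no matching novels rows

Fix: Switch to LEFT JOIN to retain unmatched parent rows

Corrected query:
SELECT p.name, COUNT(c.id) FROM authors p LEFT JOIN novels c ON c.author_id = p.id GROUP BY p.name

Result:
name    | COUNT(c.id)
--------+------------
Asimov  | 1          
Austen  | 1          
Borges  | 0          
Le Guin | 2          
Orwell  | 1          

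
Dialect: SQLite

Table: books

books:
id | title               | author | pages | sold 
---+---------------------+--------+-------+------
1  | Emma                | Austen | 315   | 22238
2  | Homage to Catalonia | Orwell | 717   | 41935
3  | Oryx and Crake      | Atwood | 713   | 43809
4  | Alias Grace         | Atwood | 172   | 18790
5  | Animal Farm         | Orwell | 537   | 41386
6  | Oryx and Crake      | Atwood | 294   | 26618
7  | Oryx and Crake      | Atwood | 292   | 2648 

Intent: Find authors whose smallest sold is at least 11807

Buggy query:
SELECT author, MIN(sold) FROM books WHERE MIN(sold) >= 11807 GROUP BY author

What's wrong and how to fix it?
Bug: MIN() in WHERE is a misuse of aggregate

Fix: Replace WHERE with HAVING after the GROUP BY

Corrected query:
SELECT author, MIN(sold) FROM books GROUP BY author HAVING MIN(sold) >= 11807

Result:
author | MIN(sold)
-------+----------
Austen | 22238    
Orwell | 41386    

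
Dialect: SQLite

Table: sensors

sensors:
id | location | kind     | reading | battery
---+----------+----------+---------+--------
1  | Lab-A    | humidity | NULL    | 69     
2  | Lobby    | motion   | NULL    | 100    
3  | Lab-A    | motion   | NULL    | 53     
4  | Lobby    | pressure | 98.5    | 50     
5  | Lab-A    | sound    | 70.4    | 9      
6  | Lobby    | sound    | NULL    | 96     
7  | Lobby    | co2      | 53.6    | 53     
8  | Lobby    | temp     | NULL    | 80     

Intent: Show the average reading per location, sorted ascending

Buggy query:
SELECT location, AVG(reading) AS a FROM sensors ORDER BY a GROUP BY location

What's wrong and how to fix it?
Bug: GROUP BY must precede ORDER BY

Fix: Move ORDER BY to the end, after GROUP BY

Corrected query:
SELECT location, AVG(reading) AS a FROM sensors GROUP BY location ORDER BY a

Result:
location | a    
---------+------
Lab-A    | 70.4 
Lobby    | 76.05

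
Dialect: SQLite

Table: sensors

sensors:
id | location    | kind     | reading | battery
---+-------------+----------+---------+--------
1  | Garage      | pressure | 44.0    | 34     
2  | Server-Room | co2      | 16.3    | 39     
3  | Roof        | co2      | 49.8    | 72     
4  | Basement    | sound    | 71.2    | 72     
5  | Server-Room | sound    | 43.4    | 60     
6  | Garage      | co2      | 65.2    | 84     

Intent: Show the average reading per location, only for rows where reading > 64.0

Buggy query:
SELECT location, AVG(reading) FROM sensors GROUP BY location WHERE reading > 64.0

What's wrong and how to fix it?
Bug: WHERE cannot follow GROUP BY

Fix: Place WHERE between FROM and GROUP BY

Corrected query:
SELECT location, AVG(reading) FROM sensors WHERE reading > 64.0 GROUP BY location

Result:
location | AVG(reading)
---------+-------------
Basement | 71.2        
Garage   | 65.2        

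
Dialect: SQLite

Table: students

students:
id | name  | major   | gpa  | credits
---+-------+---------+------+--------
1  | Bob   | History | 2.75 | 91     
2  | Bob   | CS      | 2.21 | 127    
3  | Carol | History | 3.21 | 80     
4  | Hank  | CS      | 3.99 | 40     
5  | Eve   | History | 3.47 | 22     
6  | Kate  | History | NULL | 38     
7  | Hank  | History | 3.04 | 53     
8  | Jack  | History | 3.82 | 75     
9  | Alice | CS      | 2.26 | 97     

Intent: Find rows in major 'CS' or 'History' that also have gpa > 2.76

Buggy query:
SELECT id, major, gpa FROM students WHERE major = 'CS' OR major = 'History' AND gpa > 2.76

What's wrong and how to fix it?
Bug: Without parentheses, AND is evaluated before OR, so the gpa filter only applies to the 'History' branch

Fix: Add parentheses around the OR so the AND applies to both alternatives

Corrected query:
SELECT id, major, gpa FROM students WHERE (major = 'CS' OR major = 'History') AND gpa > 2.76

Result:
id | major   | gpa 
---+---------+-----
3  | History | 3.21
4  | CS      | 3.99
5  | History | 3.47
7  | History | 3.04
8  | History | 3.82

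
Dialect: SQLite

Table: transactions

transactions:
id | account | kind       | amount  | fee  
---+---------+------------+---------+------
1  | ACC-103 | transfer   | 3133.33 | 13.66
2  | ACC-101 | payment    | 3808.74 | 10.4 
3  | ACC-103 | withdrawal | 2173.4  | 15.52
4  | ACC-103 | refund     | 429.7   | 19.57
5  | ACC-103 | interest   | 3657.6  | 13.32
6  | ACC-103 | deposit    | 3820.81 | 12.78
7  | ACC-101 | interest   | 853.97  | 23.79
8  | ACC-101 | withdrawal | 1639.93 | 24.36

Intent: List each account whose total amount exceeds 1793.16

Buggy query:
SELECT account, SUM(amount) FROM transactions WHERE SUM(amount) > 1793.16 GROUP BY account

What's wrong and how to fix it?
Bug: Aggregate functions cannot appear in a WHERE clause

Fix: Use HAVING (which filters groups after aggregation) instead of WHERE

Corrected query:
SELECT account, SUM(amount) FROM transactions GROUP BY account HAVING SUM(amount) > 1793.16

Result:
account | SUM(amount)
--------+------------
ACC-101 | 6302.64    
ACC-103 | 13214.84   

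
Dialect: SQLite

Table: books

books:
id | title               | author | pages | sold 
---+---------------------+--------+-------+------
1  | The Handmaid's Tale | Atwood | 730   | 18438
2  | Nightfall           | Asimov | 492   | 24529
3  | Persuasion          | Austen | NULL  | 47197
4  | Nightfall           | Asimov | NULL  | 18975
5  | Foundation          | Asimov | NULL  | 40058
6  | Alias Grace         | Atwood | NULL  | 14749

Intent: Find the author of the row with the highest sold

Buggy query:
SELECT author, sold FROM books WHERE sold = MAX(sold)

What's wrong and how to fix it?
Bug: WHERE is evaluated per row; an aggregate over the whole table isn't defined there

Fix: Wrap MAX in a scalar subquery so WHERE compares against a single value

Corrected query:
SELECT author, sold FROM books WHERE sold = (SELECT MAX(sold) FROM books)

Result:
author | sold 
-------+------
Austen | 47197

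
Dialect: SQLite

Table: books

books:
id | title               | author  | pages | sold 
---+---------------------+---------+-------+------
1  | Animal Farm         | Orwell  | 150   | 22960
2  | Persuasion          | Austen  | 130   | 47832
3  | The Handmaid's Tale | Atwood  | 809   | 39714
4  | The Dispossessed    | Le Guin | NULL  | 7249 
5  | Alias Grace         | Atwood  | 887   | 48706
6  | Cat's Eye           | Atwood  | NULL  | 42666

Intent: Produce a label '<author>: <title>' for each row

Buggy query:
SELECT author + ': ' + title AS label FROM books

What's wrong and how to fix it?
Bug: SQLite uses || for string concatenation; + coerces text to numbers (yielding 0)

Fix: Use the || operator for string concatenation

Corrected query:
SELECT author || ': ' || title AS label FROM books

Result:
label                      
---------------------------
Orwell: Animal Farm        
Austen: Persuasion         
Atwood: The Handmaid's Tale
Le Guin: The Dispossessed  
Atwood: Alias Grace        
Atwood: Cat's Eye          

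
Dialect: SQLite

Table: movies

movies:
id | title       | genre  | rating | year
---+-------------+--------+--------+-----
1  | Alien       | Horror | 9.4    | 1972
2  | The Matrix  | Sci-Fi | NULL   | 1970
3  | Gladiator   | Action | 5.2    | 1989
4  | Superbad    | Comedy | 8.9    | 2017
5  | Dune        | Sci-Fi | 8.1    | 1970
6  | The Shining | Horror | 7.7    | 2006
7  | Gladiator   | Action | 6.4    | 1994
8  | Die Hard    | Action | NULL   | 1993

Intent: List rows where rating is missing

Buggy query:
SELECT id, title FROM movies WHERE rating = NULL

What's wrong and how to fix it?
Bug: '= NULL' is always unknown in SQL three-valued logic, so no rows match

Fix: Use IS NULL to test for NULL

Corrected query:
SELECT id, title FROM movies WHERE rating IS NULL

Result:
id | title     
---+-----------
2  | The Matrix
8  | Die Hard  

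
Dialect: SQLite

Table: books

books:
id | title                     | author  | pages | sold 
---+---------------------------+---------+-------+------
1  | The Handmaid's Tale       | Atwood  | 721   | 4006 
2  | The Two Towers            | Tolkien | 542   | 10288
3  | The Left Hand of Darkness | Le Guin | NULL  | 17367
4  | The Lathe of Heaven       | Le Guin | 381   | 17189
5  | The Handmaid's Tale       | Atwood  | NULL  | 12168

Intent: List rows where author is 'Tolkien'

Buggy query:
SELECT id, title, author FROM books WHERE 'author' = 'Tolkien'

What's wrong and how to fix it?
Bug: Single quotes denote string literals in SQL; the column name is being compared as a constant string

Fix: Reference the column as author without single quotes

Corrected query:
SELECT id, title, author FROM books WHERE author = 'Tolkien'

Result:
id | title          | author 
---+----------------+--------
2  | The Two Towers | Tolkien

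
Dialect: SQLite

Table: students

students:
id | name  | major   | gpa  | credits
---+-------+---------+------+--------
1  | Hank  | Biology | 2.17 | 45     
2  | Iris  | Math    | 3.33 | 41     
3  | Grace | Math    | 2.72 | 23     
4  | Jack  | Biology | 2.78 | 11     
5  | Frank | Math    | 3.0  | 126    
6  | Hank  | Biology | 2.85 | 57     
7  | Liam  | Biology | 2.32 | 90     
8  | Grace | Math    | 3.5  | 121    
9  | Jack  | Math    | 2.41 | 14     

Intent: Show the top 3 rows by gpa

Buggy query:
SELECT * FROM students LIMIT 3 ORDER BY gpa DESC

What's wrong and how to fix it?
Bug: LIMIT must come after ORDER BY

Fix: Sort with ORDER BY, then apply LIMIT

Corrected query:
SELECT * FROM students ORDER BY gpa DESC LIMIT 3

Result:
id | name  | major | gpa  | credits
---+-------+-------+------+--------
8  | Grace | Math  | 3.5  | 121    
2  | Iris  | Math  | 3.33 | 41     
5  | Frank | Math  | 3    | 126    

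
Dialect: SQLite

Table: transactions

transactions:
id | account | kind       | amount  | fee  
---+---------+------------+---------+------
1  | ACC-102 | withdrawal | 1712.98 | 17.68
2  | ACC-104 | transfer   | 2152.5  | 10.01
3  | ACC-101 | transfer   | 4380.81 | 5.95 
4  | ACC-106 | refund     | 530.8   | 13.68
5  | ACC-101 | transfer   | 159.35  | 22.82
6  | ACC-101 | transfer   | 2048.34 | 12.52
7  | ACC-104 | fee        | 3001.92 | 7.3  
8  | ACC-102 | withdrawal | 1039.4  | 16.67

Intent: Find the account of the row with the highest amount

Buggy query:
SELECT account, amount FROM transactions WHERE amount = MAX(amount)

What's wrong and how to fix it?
Bug: WHERE is evaluated per row; an aggregate over the whole table isn't defined there

Fix: Wrap MAX in a scalar subquery so WHERE compares against a single value

Corrected query:
SELECT account, amount FROM transactions WHERE amount = (SELECT MAX(amount) FROM transactions)

Result:
account | amount 
--------+--------
ACC-101 | 4380.81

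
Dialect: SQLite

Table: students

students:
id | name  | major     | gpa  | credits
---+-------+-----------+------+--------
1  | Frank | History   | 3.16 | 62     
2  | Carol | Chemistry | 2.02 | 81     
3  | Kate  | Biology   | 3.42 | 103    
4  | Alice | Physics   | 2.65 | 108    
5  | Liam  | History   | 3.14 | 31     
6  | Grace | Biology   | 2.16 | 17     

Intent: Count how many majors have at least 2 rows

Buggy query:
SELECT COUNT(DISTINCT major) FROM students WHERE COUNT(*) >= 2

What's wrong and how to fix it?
Bug: COUNT(*) cannot appear in WHERE; the per-group count doesn't exist yet

Fix: Group first with HAVING COUNT(*) >= 2, then COUNT the resulting groups

Corrected query:
SELECT COUNT(*) FROM (SELECT major FROM students GROUP BY major HAVING COUNT(*) >= 2)

Result:
COUNT(*)
--------
2       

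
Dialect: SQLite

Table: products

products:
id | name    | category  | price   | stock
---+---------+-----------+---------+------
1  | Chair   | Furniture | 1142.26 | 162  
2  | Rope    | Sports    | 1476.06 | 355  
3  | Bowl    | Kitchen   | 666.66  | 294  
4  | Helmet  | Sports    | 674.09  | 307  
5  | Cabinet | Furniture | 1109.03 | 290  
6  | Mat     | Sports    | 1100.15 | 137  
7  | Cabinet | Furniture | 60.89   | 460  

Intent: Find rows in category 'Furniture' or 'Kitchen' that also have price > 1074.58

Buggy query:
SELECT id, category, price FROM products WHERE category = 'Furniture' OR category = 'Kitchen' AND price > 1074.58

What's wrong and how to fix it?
Bug: AND binds tighter than OR, so this parses as category = 'Furniture' OR (category = 'Kitchen' AND price > 1074.58)

Fix: Group the OR with parentheses (or use IN), then AND the threshold

Corrected query:
SELECT id, category, price FROM products WHERE (category = 'Furniture' OR category = 'Kitchen') AND price > 1074.58

Result:
id | category  | price  
---+-----------+--------
1  | Furniture | 1142.26
5  | Furniture | 1109.03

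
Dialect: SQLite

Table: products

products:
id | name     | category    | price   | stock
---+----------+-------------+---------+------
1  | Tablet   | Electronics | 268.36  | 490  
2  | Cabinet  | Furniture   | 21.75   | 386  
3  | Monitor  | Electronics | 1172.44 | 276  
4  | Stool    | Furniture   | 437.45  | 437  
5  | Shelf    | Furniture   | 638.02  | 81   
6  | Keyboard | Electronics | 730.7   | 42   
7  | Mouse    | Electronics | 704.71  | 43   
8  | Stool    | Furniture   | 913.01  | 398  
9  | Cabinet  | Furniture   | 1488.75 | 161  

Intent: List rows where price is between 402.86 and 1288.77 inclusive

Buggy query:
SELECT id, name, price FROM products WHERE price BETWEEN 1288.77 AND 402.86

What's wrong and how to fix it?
Bug: The bounds are reversed; BETWEEN a AND b requires a <= b to match anything

Fix: Swap the bounds so the smaller value comes first

Corrected query:
SELECT id, name, price FROM products WHERE price BETWEEN 402.86 AND 1288.77

Result:
id | name     | price  
---+----------+--------
3  | Monitor  | 1172.44
4  | Stool    | 437.45 
5  | Shelf    | 638.02 
6  | Keyboard | 730.7  
7  | Mouse    | 704.71 
8  | Stool    | 913.01 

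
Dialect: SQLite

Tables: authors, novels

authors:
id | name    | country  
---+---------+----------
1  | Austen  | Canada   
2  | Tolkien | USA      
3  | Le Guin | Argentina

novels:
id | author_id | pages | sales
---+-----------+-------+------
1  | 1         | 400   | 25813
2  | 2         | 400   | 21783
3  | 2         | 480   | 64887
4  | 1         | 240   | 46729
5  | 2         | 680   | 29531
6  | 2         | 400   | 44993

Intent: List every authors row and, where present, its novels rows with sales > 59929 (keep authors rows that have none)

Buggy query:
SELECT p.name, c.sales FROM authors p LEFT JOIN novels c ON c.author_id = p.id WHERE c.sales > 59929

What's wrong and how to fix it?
Bug: A WHERE condition on the right-hand table after LEFT JOIN drops unmatched parents

Fix: Put 'c.sales > 59929' in the JOIN's ON clause instead of WHERE

Corrected query:
SELECT p.name, c.sales FROM authors p LEFT JOIN novels c ON c.author_id = p.id AND c.sales > 59929

Result:
name    | sales
--------+------
Austen  | NULL 
Tolkien | 64887
Le Guin | NULL 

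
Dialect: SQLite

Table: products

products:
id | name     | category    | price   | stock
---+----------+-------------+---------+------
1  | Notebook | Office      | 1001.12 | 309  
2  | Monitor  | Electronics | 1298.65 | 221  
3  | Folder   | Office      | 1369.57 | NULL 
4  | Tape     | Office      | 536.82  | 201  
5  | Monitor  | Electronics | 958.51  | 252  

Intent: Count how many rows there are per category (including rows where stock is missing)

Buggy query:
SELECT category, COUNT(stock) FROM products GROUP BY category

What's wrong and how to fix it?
Bug: COUNT(stock) skips NULLs, so groups with missing stock are undercounted

Fix: Replace COUNT(stock) with COUNT(*)

Corrected query:
SELECT category, COUNT(*) FROM products GROUP BY category

Result:
category    | COUNT(*)
------------+---------
Electronics | 2       
Office      | 3       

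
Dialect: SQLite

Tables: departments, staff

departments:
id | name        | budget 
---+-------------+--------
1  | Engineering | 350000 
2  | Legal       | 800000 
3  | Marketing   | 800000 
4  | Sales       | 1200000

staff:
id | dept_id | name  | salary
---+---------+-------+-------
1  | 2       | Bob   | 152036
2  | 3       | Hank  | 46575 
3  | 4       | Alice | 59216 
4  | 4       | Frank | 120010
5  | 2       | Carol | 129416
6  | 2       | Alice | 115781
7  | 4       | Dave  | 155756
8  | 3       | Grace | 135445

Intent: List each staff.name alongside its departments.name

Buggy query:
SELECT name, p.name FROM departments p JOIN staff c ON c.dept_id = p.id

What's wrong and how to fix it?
Bug: 'name' exists in both joined tables, so the database can't tell which one is meant

Fix: Qualify the column with its table alias (c.name)

Corrected query:
SELECT c.name, p.name FROM departments p JOIN staff c ON c.dept_id = p.id

Result:
name  | name     
------+----------
Bob   | Legal    
Hank  | Marketing
Alice | Sales    
Frank | Sales    
Carol | Legal    
Alice | Legal    
Dave  | Sales    
Grace | Marketing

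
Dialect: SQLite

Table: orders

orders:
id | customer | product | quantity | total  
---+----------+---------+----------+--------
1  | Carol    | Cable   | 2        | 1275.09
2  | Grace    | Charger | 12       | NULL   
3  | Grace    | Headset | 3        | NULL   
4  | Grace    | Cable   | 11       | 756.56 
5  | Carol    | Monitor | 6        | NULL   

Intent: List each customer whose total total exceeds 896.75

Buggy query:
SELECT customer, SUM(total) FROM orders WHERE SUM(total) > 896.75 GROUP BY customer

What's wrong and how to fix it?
Bug: SUM(total) is an aggregate, but WHERE filters rows before aggregation

Fix: Use HAVING (which filters groups after aggregation) instead of WHERE

Corrected query:
SELECT customer, SUM(total) FROM orders GROUP BY customer HAVING SUM(total) > 896.75

Result:
customer | SUM(total)
---------+-----------
Carol    | 1275.09   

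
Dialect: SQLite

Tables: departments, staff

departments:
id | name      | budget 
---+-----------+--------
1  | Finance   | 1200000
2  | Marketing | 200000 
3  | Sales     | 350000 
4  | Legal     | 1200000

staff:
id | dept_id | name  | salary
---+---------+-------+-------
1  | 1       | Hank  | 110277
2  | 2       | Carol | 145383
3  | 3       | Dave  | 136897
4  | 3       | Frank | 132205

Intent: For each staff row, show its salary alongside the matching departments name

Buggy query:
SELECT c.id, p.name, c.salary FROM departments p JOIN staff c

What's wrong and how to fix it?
Bug: JOIN with no ON clause produces a cartesian product; every staff row pairs with every departments row

Fix: Add ON c.dept_id = p.id to the JOIN

Corrected query:
SELECT c.id, p.name, c.salary FROM departments p JOIN staff c ON c.dept_id = p.id

Result:
id | name      | salary
---+-----------+-------
1  | Finance   | 110277
2  | Marketing | 145383
3  | Sales     | 136897
4  | Sales     | 132205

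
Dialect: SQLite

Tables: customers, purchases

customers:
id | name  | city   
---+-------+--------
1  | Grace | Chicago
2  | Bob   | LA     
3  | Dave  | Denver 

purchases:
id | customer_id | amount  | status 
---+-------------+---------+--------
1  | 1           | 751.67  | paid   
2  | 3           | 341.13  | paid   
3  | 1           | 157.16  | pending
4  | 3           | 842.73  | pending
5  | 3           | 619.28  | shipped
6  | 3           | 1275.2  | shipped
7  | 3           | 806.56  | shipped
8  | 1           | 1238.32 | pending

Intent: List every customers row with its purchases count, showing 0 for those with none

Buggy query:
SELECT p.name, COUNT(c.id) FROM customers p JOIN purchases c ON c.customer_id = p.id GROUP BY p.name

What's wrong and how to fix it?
Bug: INNER JOIN drops customers rows that have no matching purchases rows

Fix: Use LEFT JOIN so parents without children still appear (COUNT(c.id) gives 0)

Corrected query:
SELECT p.name, COUNT(c.id) FROM customers p LEFT JOIN purchases c ON c.customer_id = p.id GROUP BY p.name

Result:
name  | COUNT(c.id)
------+------------
Bob   | 0          
Dave  | 5          
Grace | 3          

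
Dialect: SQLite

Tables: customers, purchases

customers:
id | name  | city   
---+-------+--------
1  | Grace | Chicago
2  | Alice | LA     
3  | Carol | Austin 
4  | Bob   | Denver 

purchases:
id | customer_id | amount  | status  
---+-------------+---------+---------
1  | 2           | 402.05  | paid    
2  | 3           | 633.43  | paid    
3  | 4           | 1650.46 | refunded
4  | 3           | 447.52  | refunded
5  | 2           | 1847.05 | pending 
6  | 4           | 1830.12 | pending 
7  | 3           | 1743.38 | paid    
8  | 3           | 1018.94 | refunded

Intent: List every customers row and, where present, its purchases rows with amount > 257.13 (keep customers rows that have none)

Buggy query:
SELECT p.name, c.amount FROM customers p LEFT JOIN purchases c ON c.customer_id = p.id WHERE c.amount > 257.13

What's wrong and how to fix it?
Bug: Filtering c.amount in WHERE discards the NULL rows produced by LEFT JOIN, turning it into an inner join

Fix: Put 'c.amount > 257.13' in the JOIN's ON clause instead of WHERE

Corrected query:
SELECT p.name, c.amount FROM customers p LEFT JOIN purchases c ON c.customer_id = p.id AND c.amount > 257.13

Result:
name  | amount 
------+--------
Grace | NULL   
Alice | 402.05 
Alice | 1847.05
Carol | 447.52 
Carol | 633.43 
Carol | 1018.94
Carol | 1743.38
Bob   | 1650.46
Bob   | 1830.12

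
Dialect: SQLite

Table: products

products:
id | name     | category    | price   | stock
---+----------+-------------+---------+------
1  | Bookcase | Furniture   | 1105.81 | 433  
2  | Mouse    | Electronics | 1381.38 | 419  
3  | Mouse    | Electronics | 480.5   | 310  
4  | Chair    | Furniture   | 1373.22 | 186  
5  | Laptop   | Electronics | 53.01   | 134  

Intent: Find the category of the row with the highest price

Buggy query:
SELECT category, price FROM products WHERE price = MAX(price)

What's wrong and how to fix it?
Bug: WHERE is evaluated per row; an aggregate over the whole table isn't defined there

Fix: Use a subquery: WHERE price = (SELECT MAX(price) FROM products)

Corrected query:
SELECT category, price FROM products WHERE price = (SELECT MAX(price) FROM products)

Result:
category    | price  
------------+--------
Electronics | 1381.38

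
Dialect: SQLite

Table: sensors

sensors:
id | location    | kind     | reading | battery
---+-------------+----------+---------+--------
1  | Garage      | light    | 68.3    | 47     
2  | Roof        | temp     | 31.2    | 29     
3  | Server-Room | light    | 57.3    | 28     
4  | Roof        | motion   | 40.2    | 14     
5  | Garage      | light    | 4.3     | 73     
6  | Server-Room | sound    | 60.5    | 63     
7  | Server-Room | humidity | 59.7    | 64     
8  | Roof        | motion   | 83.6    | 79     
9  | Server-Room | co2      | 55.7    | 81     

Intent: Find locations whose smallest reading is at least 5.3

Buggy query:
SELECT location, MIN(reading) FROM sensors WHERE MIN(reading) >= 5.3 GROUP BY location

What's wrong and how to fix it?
Bug: MIN() in WHERE is a misuse of aggregate

Fix: Replace WHERE with HAVING after the GROUP BY

Corrected query:
SELECT location, MIN(reading) FROM sensors GROUP BY location HAVING MIN(reading) >= 5.3

Result:
location    | MIN(reading)
------------+-------------
Roof        | 31.2        
Server-Room | 55.7        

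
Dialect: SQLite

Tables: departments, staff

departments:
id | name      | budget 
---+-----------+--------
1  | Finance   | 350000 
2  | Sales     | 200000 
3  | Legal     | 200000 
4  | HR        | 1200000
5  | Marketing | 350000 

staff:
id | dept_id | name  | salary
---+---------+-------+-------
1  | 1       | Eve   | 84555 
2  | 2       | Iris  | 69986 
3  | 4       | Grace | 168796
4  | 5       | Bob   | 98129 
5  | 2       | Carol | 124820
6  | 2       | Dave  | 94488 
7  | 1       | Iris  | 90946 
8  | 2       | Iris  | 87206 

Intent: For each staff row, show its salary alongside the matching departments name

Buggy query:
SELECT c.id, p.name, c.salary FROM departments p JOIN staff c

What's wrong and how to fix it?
Bug: Missing join condition: each staff row is matched to all departments rows instead of just its own

Fix: Specify the join condition linking the foreign key to the parent id

Corrected query:
SELECT c.id, p.name, c.salary FROM departments p JOIN staff c ON c.dept_id = p.id

Result:
id | name      | salary
---+-----------+-------
1  | Finance   | 84555 
2  | Sales     | 69986 
3  | HR        | 168796
4  | Marketing | 98129 
5  | Sales     | 124820
6  | Sales     | 94488 
7  | Finance   | 90946 
8  | Sales     | 87206 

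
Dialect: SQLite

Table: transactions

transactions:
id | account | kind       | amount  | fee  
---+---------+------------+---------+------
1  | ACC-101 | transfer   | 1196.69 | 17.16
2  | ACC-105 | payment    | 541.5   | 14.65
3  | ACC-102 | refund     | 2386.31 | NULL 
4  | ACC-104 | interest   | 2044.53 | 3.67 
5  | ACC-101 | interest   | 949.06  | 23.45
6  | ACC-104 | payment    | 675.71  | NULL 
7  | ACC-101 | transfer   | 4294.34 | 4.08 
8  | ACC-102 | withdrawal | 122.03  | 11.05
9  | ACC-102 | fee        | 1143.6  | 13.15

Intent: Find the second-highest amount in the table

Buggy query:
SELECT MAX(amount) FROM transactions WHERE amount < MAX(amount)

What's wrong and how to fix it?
Bug: MAX(amount) on the right of the comparison is an aggregate-in-WHERE error

Fix: Compute the overall MAX in a subquery, then take MAX of rows below it

Corrected query:
SELECT MAX(amount) FROM transactions WHERE amount < (SELECT MAX(amount) FROM transactions)

Result:
MAX(amount)
-----------
2386.31    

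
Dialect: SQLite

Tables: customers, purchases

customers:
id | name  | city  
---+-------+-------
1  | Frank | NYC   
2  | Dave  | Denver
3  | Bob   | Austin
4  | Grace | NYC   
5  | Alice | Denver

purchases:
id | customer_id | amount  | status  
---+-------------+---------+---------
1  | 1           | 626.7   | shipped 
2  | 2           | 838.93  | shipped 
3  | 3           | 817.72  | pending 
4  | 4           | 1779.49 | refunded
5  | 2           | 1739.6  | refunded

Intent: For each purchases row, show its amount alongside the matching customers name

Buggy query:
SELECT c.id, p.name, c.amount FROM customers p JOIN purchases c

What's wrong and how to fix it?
Bug: Missing join condition: each purchases row is matched to all customers rows instead of just its own

Fix: Add ON c.customer_id = p.id to the JOIN

Corrected query:
SELECT c.id, p.name, c.amount FROM customers p JOIN purchases c ON c.customer_id = p.id

Result:
id | name  | amount 
---+-------+--------
1  | Frank | 626.7  
2  | Dave  | 838.93 
3  | Bob   | 817.72 
4  | Grace | 1779.49
5  | Dave  | 1739.6 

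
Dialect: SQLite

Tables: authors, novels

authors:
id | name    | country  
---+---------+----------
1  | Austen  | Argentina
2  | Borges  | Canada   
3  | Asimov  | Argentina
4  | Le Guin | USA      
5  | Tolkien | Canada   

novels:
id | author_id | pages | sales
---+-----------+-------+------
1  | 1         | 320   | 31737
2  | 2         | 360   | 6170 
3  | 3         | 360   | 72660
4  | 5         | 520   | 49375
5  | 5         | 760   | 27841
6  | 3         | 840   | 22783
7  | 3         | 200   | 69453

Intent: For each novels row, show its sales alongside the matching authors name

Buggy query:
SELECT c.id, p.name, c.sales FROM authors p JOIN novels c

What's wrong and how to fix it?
Bug: JOIN with no ON clause produces a cartesian product; every novels row pairs with every authors row

Fix: Specify the join condition linking the foreign key to the parent id

Corrected query:
SELECT c.id, p.name, c.sales FROM authors p JOIN novels c ON c.author_id = p.id

Result:
id | name    | sales
---+---------+------
1  | Austen  | 31737
2  | Borges  | 6170 
3  | Asimov  | 72660
4  | Tolkien | 49375
5  | Tolkien | 27841
6  | Asimov  | 22783
7  | Asimov  | 69453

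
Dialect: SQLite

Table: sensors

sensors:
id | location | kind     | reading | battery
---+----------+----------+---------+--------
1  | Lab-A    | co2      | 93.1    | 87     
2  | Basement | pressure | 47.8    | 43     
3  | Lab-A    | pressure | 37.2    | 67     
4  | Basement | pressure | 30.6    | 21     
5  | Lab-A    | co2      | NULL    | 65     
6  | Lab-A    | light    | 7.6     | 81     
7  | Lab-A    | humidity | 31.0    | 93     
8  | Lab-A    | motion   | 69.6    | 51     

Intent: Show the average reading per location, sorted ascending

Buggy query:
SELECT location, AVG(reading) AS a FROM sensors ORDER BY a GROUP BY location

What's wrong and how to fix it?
Bug: GROUP BY must precede ORDER BY

Fix: Move ORDER BY to the end, after GROUP BY

Corrected query:
SELECT location, AVG(reading) AS a FROM sensors GROUP BY location ORDER BY a

Result:
location | a   
---------+-----
Basement | 39.2
Lab-A    | 47.7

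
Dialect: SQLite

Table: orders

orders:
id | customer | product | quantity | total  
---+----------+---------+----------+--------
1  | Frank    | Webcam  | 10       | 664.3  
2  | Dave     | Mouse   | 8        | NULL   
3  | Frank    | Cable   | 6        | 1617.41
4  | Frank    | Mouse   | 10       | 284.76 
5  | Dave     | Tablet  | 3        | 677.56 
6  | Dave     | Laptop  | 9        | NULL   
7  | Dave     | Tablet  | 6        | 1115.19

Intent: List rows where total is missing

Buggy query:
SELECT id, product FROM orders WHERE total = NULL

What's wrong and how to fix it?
Bug: Comparing to NULL with '=' never matches; NULL = NULL is unknown, not true

Fix: Use IS NULL to test for NULL

Corrected query:
SELECT id, product FROM orders WHERE total IS NULL

Result:
id | product
---+--------
2  | Mouse  
6  | Laptop 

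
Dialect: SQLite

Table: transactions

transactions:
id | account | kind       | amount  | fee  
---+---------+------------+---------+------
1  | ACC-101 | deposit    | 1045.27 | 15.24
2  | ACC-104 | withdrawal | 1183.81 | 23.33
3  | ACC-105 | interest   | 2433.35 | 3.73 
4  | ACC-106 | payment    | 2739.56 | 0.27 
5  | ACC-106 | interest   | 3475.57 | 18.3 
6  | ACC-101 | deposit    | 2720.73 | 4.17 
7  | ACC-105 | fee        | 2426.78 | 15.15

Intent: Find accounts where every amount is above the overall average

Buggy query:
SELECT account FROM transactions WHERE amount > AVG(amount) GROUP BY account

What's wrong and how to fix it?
Bug: AVG() is an aggregate; it can't sit directly in WHERE

Fix: Compute the overall average in a scalar subquery and compare each group's MIN against it in HAVING

Corrected query:
SELECT account FROM transactions GROUP BY account HAVING MIN(amount) > (SELECT AVG(amount) FROM transactions)

Result:
account
-------
ACC-105
ACC-106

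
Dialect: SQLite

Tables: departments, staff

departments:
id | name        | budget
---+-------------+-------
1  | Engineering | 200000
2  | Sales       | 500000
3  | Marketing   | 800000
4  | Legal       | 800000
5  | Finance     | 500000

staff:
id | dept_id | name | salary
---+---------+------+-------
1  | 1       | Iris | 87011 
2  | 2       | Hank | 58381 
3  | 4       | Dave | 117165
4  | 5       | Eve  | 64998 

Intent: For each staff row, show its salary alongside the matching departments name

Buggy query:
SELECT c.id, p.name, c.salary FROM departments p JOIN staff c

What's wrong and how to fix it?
Bug: JOIN with no ON clause produces a cartesian product; every staff row pairs with every departments row

Fix: Specify the join condition linking the foreign key to the parent id

Corrected query:
SELECT c.id, p.name, c.salary FROM departments p JOIN staff c ON c.dept_id = p.id

Result:
id | name        | salary
---+-------------+-------
1  | Engineering | 87011 
2  | Sales       | 58381 
3  | Legal       | 117165
4  | Finance     | 64998 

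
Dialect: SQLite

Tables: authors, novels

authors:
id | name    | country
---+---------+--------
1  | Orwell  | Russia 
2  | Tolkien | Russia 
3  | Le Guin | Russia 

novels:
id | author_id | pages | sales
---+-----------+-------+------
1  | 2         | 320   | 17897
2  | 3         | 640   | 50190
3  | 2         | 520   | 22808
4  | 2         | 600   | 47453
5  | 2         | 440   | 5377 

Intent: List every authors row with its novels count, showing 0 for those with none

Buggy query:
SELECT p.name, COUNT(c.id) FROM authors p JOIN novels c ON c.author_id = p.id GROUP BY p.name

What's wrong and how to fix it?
Bug: An inner join excludes parents with zero children

Fix: Use LEFT JOIN so parents without children still appear (COUNT(c.id) gives 0)

Corrected query:
SELECT p.name, COUNT(c.id) FROM authors p LEFT JOIN novels c ON c.author_id = p.id GROUP BY p.name

Result:
name    | COUNT(c.id)
--------+------------
Le Guin | 1          
Orwell  | 0          
Tolkien | 4          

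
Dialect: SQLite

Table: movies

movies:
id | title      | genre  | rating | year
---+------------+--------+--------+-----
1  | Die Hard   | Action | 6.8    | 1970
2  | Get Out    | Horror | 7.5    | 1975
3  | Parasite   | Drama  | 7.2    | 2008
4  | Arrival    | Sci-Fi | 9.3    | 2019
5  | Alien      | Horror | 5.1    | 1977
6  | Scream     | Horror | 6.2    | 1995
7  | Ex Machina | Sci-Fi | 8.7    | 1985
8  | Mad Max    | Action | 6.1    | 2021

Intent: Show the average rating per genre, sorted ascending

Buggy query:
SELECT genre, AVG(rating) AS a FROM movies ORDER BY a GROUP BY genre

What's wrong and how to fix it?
Bug: GROUP BY must precede ORDER BY

Fix: Reorder: SELECT … FROM … GROUP BY … ORDER BY …

Corrected query:
SELECT genre, AVG(rating) AS a FROM movies GROUP BY genre ORDER BY a

Result:
genre  | a       
-------+---------
Horror | 6.266667
Action | 6.45    
Drama  | 7.2     
Sci-Fi | 9       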